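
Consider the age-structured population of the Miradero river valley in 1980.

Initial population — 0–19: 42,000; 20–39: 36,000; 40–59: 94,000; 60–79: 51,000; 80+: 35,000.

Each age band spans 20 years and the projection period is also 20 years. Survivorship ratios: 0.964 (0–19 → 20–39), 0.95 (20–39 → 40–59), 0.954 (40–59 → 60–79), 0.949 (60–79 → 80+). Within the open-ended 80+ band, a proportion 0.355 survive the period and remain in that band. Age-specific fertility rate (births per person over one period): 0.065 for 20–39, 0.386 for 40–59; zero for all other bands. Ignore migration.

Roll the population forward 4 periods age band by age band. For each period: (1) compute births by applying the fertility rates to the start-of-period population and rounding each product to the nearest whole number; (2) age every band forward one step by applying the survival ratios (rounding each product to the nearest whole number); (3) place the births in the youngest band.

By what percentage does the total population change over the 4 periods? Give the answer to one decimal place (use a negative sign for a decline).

-46.2

After projecting period 1:
Births: 36000 * 0.065 = 2340, 94000 * 0.386 = 36284 ⇒ total 38624
20–39: 42000 * 0.964 = 40488
40–59: 36000 * 0.95 = 34200
60–79: 94000 * 0.954 = 89676
80+: 51000 * 0.949 + 35000 * 0.355 = 48399 + 12425 = 60824
End of period: [38624, 40488, 34200, 89676, 60824]
After projecting period 2:
Births: 40488 * 0.065 = 2632, 34200 * 0.386 = 13201 ⇒ total 15833
20–39: 38624 * 0.964 = 37234
40–59: 40488 * 0.95 = 38464
60–79: 34200 * 0.954 = 32627
80+: 89676 * 0.949 + 60824 * 0.355 = 85103 + 21593 = 106696
End of period: [15833, 37234, 38464, 32627, 106696]
After projecting period 3:
Births: 37234 * 0.065 = 2420, 38464 * 0.386 = 14847 ⇒ total 17267
20–39: 15833 * 0.964 = 15263
40–59: 37234 * 0.95 = 35372
60–79: 38464 * 0.954 = 36695
80+: 32627 * 0.949 + 106696 * 0.355 = 30963 + 37877 = 68840
End of period: [17267, 15263, 35372, 36695, 68840]
After projecting period 4:
Births: 15263 * 0.065 = 992, 35372 * 0.386 = 13654 ⇒ total 14646
20–39: 17267 * 0.964 = 16645
40–59: 15263 * 0.95 = 14500
60–79: 35372 * 0.954 = 33745
80+: 36695 * 0.949 + 68840 * 0.355 = 34824 + 24438 = 59262
End of period: [14646, 16645, 14500, 33745, 59262]
Total: 258000 → 138798; change = -119202; percentage change = -46.2%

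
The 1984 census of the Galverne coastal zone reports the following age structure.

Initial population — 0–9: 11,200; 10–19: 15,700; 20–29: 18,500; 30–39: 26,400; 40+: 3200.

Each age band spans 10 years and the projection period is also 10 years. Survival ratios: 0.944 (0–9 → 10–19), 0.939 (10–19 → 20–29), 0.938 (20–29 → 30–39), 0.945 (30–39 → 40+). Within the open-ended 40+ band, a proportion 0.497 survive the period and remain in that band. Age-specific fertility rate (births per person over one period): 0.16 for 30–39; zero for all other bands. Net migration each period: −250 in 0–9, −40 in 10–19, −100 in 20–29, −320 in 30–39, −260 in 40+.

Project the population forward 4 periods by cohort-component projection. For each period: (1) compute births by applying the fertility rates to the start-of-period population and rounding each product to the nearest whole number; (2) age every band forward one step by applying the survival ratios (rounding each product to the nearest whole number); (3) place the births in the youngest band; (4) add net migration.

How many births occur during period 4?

(Groups numbered youngest = 1 to oldest = 5.)
Period 1:
Births: 26400 × 0.16 = 4224
Group 2: 11200 × 0.944 = 10573
Group 3: 15700 × 0.939 = 14742
Group 4: 18500 × 0.938 = 17353
Group 5: 26400 × 0.945 + 3200 × 0.497 = 24948 + 1590 = 26538
Net migration: Group 1 − 250 → 3974; Group 2 − 40 → 10533; Group 3 − 100 → 14642; Group 4 − 320 → 17033; Group 5 − 260 → 26278
Giving 3974 / 10533 / 14642 / 17033 / 26278.
Period 2:
Births: 17033 × 0.16 = 2725
Group 2: 3974 × 0.944 = 3751
Group 3: 10533 × 0.939 = 9890
Group 4: 14642 × 0.938 = 13734
Group 5: 17033 × 0.945 + 26278 × 0.497 = 16096 + 13060 = 29156
Net migration: Group 1 − 250 → 2475; Group 2 − 40 → 3711; Group 3 − 100 → 9790; Group 4 − 320 → 13414; Group 5 − 260 → 28896
Giving 2475 / 3711 / 9790 / 13414 / 28896.
Period 3:
Births: 13414 × 0.16 = 2146
Group 2: 2475 × 0.944 = 2336
Group 3: 3711 × 0.939 = 3485
Group 4: 9790 × 0.938 = 9183
Group 5: 13414 × 0.945 + 28896 × 0.497 = 12676 + 14361 = 27037
Net migration: Group 1 − 250 → 1896; Group 2 − 40 → 2296; Group 3 − 100 → 3385; Group 4 − 320 → 8863; Group 5 − 260 → 26777
Giving 1896 / 2296 / 3385 / 8863 / 26777.
Period 4:
Births: 8863 × 0.16 = 1418
Group 2: 1896 × 0.944 = 1790
Group 3: 2296 × 0.939 = 2156
Group 4: 3385 × 0.938 = 3175
Group 5: 8863 × 0.945 + 26777 × 0.497 = 8376 + 13308 = 21684
Net migration: Group 1 − 250 → 1168; Group 2 − 40 → 1750; Group 3 − 100 → 2056; Group 4 − 320 → 2855; Group 5 − 260 → 21424
Giving 1168 / 1750 / 2056 / 2855 / 21424.

1418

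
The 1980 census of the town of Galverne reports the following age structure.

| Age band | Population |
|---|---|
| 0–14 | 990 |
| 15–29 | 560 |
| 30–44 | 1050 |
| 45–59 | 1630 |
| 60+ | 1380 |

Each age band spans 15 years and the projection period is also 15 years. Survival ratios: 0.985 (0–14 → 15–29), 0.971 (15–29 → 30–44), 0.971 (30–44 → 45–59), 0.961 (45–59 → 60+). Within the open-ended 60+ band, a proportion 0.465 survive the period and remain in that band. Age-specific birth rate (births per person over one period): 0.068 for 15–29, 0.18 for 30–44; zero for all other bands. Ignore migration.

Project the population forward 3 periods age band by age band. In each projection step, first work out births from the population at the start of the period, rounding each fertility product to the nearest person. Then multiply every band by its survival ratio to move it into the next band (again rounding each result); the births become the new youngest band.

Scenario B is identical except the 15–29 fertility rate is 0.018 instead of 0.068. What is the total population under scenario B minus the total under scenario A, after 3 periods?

-87

Call the groups 1 to 5, youngest first.
After projecting period 1:
Births: 560 * 0.068 = 38 ; 1050 * 0.18 = 189 ⇒ total 227
Group 2: 990 * 0.985 = 975
Group 3: 560 * 0.971 = 544
Group 4: 1050 * 0.971 = 1020
Group 5: 1630 * 0.961 + 1380 * 0.465 = 1566 + 642 = 2208
Giving 227 / 975 / 544 / 1020 / 2208.
After projecting period 2:
Births: 975 * 0.068 = 66 ; 544 * 0.18 = 98 ⇒ total 164
Group 2: 227 * 0.985 = 224
Group 3: 975 * 0.971 = 947
Group 4: 544 * 0.971 = 528
Group 5: 1020 * 0.961 + 2208 * 0.465 = 980 + 1027 = 2007
Giving 164 / 224 / 947 / 528 / 2007.
After projecting period 3:
Births: 224 * 0.068 = 15 ; 947 * 0.18 = 170 ⇒ total 185
Group 2: 164 * 0.985 = 162
Group 3: 224 * 0.971 = 218
Group 4: 947 * 0.971 = 920
Group 5: 528 * 0.961 + 2007 * 0.465 = 507 + 933 = 1440
Giving 185 / 162 / 218 / 920 / 1440.
Scenario A total after 3 periods: 2925
Scenario B projection —
After projecting period 1:
Births: 560 * 0.018 = 10 ; 1050 * 0.18 = 189 ⇒ total 199
Group 2: 990 * 0.985 = 975
Group 3: 560 * 0.971 = 544
Group 4: 1050 * 0.971 = 1020
Group 5: 1630 * 0.961 + 1380 * 0.465 = 1566 + 642 = 2208
Giving 199 / 975 / 544 / 1020 / 2208.
After projecting period 2:
Births: 975 * 0.018 = 18 ; 544 * 0.18 = 98 ⇒ total 116
Group 2: 199 * 0.985 = 196
Group 3: 975 * 0.971 = 947
Group 4: 544 * 0.971 = 528
Group 5: 1020 * 0.961 + 2208 * 0.465 = 980 + 1027 = 2007
Giving 116 / 196 / 947 / 528 / 2007.
After projecting period 3:
Births: 196 * 0.018 = 4 ; 947 * 0.18 = 170 ⇒ total 174
Group 2: 116 * 0.985 = 114
Group 3: 196 * 0.971 = 190
Group 4: 947 * 0.971 = 920
Group 5: 528 * 0.961 + 2007 * 0.465 = 507 + 933 = 1440
Giving 174 / 114 / 190 / 920 / 1440.
Scenario B total after 3 periods: 2838
Difference B − A = 2838 − 2925 = -87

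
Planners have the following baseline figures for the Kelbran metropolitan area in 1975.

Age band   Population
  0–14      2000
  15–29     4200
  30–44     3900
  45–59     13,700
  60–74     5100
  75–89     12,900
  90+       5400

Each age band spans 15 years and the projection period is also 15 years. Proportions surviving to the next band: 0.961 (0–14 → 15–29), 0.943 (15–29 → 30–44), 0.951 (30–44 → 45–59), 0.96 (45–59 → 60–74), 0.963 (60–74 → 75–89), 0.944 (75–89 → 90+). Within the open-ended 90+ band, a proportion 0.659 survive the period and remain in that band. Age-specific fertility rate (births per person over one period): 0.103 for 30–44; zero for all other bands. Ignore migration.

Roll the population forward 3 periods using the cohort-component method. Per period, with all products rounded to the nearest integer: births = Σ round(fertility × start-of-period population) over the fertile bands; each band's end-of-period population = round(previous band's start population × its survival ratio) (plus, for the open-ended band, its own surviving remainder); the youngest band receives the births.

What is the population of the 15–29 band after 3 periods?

392

Let group 1 be 0–14 through group 7 = 90+.
— Period 1 —
Births: 3900 × 0.103 = 402
Group 2: 2000 × 0.961 = 1922
Group 3: 4200 × 0.943 = 3961
Group 4: 3900 × 0.951 = 3709
Group 5: 13700 × 0.96 = 13152
Group 6: 5100 × 0.963 = 4911
Group 7: 12900 × 0.944 + 5400 × 0.659 = 12178 + 3559 = 15737
Population now: 0–14=402, 15–29=1922, 30–44=3961, 45–59=3709, 60–74=13152, 75–89=4911, 90+=15737
— Period 2 —
Births: 3961 × 0.103 = 408
Group 2: 402 × 0.961 = 386
Group 3: 1922 × 0.943 = 1812
Group 4: 3961 × 0.951 = 3767
Group 5: 3709 × 0.96 = 3561
Group 6: 13152 × 0.963 = 12665
Group 7: 4911 × 0.944 + 15737 × 0.659 = 4636 + 10371 = 15007
Population now: 0–14=408, 15–29=386, 30–44=1812, 45–59=3767, 60–74=3561, 75–89=12665, 90+=15007
— Period 3 —
Births: 1812 × 0.103 = 187
Group 2: 408 × 0.961 = 392
Group 3: 386 × 0.943 = 364
Group 4: 1812 × 0.951 = 1723
Group 5: 3767 × 0.96 = 3616
Group 6: 3561 × 0.963 = 3429
Group 7: 12665 × 0.944 + 15007 × 0.659 = 11956 + 9890 = 21846
Population now: 0–14=187, 15–29=392, 30–44=364, 45–59=1723, 60–74=3616, 75–89=3429, 90+=21846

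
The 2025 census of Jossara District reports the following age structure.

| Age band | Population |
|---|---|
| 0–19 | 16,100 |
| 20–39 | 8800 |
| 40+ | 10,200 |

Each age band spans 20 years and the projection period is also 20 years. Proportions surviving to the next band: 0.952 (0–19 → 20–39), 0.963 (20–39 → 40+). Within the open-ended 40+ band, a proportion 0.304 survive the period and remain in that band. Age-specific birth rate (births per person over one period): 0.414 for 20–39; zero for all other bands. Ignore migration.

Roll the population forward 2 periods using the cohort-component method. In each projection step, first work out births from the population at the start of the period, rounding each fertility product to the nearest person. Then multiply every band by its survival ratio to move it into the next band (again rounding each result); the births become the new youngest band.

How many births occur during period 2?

[period 1]
Births: 8800 × 0.414 = 3643
20–39: 16100 × 0.952 = 15327
40+: 8800 × 0.963 + 10200 × 0.304 = 8474 + 3101 = 11575
Population now: 0–19=3643, 20–39=15327, 40+=11575
[period 2]
Births: 15327 × 0.414 = 6345
20–39: 3643 × 0.952 = 3468
40+: 15327 × 0.963 + 11575 × 0.304 = 14760 + 3519 = 18279
Population now: 0–19=6345, 20–39=3468, 40+=18279

6345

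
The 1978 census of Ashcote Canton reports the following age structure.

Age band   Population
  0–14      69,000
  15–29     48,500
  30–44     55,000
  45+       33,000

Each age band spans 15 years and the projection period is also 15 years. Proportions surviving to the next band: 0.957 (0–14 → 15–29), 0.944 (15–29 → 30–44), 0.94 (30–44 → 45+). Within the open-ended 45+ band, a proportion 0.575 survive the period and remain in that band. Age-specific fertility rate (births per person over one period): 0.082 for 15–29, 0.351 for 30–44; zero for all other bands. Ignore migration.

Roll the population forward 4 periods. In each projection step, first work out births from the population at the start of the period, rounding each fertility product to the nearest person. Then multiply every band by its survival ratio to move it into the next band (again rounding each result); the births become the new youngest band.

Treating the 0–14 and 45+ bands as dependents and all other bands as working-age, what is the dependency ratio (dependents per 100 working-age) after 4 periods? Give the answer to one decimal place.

After projecting period 1:
Births: 48500 × 0.082 = 3977  |  55000 × 0.351 = 19305 — total 23282
15–29: 69000 × 0.957 = 66033
30–44: 48500 × 0.944 = 45784
45+: 55000 × 0.94 + 33000 × 0.575 = 51700 + 18975 = 70675
Giving 23282 / 66033 / 45784 / 70675.
After projecting period 2:
Births: 66033 × 0.082 = 5415  |  45784 × 0.351 = 16070 — total 21485
15–29: 23282 × 0.957 = 22281
30–44: 66033 × 0.944 = 62335
45+: 45784 × 0.94 + 70675 × 0.575 = 43037 + 40638 = 83675
Giving 21485 / 22281 / 62335 / 83675.
After projecting period 3:
Births: 22281 × 0.082 = 1827  |  62335 × 0.351 = 21880 — total 23707
15–29: 21485 × 0.957 = 20561
30–44: 22281 × 0.944 = 21033
45+: 62335 × 0.94 + 83675 × 0.575 = 58595 + 48113 = 106708
Giving 23707 / 20561 / 21033 / 106708.
After projecting period 4:
Births: 20561 × 0.082 = 1686  |  21033 × 0.351 = 7383 — total 9069
15–29: 23707 × 0.957 = 22688
30–44: 20561 × 0.944 = 19410
45+: 21033 × 0.94 + 106708 × 0.575 = 19771 + 61357 = 81128
Giving 9069 / 22688 / 19410 / 81128.
Dependents (band 0–14 + band 45+) = 9069 + 81128 = 90197; working-age = 42098; ratio = 90197/42098 × 100 = 214.3

214.3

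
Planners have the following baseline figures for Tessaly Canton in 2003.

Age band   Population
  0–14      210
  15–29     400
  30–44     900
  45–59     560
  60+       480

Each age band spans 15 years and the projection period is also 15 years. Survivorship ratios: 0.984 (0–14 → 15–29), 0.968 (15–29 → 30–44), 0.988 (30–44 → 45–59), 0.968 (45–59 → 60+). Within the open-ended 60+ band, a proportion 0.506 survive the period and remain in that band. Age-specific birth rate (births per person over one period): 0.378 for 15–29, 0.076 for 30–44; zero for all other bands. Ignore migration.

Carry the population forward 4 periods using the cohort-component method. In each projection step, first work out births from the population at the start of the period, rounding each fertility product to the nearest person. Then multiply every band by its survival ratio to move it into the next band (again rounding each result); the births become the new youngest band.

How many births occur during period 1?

219

Numbering the groups 1..5 from youngest to oldest:
— Period 1 —
Births: 400 × 0.378 = 151 ; 900 × 0.076 = 68 ⇒ total 219
Group 2: 210 × 0.984 = 207
Group 3: 400 × 0.968 = 387
Group 4: 900 × 0.988 = 889
Group 5: 560 × 0.968 + 480 × 0.506 = 542 + 243 = 785
Giving 219 / 207 / 387 / 889 / 785.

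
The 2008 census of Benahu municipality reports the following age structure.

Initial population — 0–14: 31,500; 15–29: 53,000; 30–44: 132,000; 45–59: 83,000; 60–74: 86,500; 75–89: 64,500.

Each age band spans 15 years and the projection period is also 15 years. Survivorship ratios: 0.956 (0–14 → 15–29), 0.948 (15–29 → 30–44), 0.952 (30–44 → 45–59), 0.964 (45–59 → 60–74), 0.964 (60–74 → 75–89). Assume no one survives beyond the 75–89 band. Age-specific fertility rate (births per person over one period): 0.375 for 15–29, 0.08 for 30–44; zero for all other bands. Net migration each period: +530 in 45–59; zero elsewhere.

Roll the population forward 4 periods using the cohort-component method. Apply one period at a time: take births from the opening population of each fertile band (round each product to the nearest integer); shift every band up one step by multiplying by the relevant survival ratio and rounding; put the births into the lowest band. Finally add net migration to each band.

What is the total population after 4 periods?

Period 1.
Births: 53000 × 0.375 = 19875 ; 132000 × 0.08 = 10560 ⇒ total 30435
15–29: 31500 × 0.956 = 30114
30–44: 53000 × 0.948 = 50244
45–59: 132000 × 0.952 = 125664
60–74: 83000 × 0.964 = 80012
75–89: 86500 × 0.964 = 83386
Net migration: 45–59 + 530 → 126194
→ [30435, 30114, 50244, 126194, 80012, 83386]
Period 2.
Births: 30114 × 0.375 = 11293 ; 50244 × 0.08 = 4020 ⇒ total 15313
15–29: 30435 × 0.956 = 29096
30–44: 30114 × 0.948 = 28548
45–59: 50244 × 0.952 = 47832
60–74: 126194 × 0.964 = 121651
75–89: 80012 × 0.964 = 77132
Net migration: 45–59 + 530 → 48362
→ [15313, 29096, 28548, 48362, 121651, 77132]
Period 3.
Births: 29096 × 0.375 = 10911 ; 28548 × 0.08 = 2284 ⇒ total 13195
15–29: 15313 × 0.956 = 14639
30–44: 29096 × 0.948 = 27583
45–59: 28548 × 0.952 = 27178
60–74: 48362 × 0.964 = 46621
75–89: 121651 × 0.964 = 117272
Net migration: 45–59 + 530 → 27708
→ [13195, 14639, 27583, 27708, 46621, 117272]
Period 4.
Births: 14639 × 0.375 = 5490 ; 27583 × 0.08 = 2207 ⇒ total 7697
15–29: 13195 × 0.956 = 12614
30–44: 14639 × 0.948 = 13878
45–59: 27583 × 0.952 = 26259
60–74: 27708 × 0.964 = 26711
75–89: 46621 × 0.964 = 44943
Net migration: 45–59 + 530 → 26789
→ [7697, 12614, 13878, 26789, 26711, 44943]
Total after period 4: 7697 + 12614 + 13878 + 26789 + 26711 + 44943 = 132632

132632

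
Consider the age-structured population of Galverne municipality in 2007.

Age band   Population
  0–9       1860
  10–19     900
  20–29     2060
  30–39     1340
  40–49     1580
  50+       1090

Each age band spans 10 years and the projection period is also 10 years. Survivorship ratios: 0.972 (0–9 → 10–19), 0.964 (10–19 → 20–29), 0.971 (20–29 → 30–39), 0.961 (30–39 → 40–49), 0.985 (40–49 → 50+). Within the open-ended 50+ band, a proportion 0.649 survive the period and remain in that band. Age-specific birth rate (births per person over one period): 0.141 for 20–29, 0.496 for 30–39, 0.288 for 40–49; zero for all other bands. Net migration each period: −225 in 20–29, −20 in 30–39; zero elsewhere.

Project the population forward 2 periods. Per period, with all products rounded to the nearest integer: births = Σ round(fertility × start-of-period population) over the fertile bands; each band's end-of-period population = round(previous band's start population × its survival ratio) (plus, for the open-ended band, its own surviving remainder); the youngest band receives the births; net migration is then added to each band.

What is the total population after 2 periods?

9578

After projecting period 1:
Births: 2060 * 0.141 = 290, 1340 * 0.496 = 665, 1580 * 0.288 = 455 — total 1410
10–19: 1860 * 0.972 = 1808
20–29: 900 * 0.964 = 868
30–39: 2060 * 0.971 = 2000
40–49: 1340 * 0.961 = 1288
50+: 1580 * 0.985 + 1090 * 0.649 = 1556 + 707 = 2263
Net migration: 20–29 − 225 → 643; 30–39 − 20 → 1980
Population now: 0–9=1410, 10–19=1808, 20–29=643, 30–39=1980, 40–49=1288, 50+=2263
After projecting period 2:
Births: 643 * 0.141 = 91, 1980 * 0.496 = 982, 1288 * 0.288 = 371 — total 1444
10–19: 1410 * 0.972 = 1371
20–29: 1808 * 0.964 = 1743
30–39: 643 * 0.971 = 624
40–49: 1980 * 0.961 = 1903
50+: 1288 * 0.985 + 2263 * 0.649 = 1269 + 1469 = 2738
Net migration: 20–29 − 225 → 1518; 30–39 − 20 → 604
Population now: 0–9=1444, 10–19=1371, 20–29=1518, 30–39=604, 40–49=1903, 50+=2738
Total after period 2: 1444 + 1371 + 1518 + 604 + 1903 + 2738 = 9578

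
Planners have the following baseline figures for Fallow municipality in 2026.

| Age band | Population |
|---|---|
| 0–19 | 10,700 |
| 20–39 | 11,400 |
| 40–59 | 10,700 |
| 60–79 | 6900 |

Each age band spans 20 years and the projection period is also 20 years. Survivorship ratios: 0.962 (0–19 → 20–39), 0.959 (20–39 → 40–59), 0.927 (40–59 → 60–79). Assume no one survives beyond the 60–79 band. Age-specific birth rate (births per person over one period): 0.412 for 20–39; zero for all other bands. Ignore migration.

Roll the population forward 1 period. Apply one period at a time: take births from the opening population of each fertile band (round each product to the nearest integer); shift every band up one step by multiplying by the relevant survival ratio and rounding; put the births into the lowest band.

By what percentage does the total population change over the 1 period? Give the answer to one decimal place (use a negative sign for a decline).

After projecting period 1:
Births: 11400 × 0.412 = 4697
20–39: 10700 × 0.962 = 10293
40–59: 11400 × 0.959 = 10933
60–79: 10700 × 0.927 = 9919
Giving 4697 / 10293 / 10933 / 9919.
Total: 39700 → 35842; change = -3858; percentage change = -9.7%

-9.7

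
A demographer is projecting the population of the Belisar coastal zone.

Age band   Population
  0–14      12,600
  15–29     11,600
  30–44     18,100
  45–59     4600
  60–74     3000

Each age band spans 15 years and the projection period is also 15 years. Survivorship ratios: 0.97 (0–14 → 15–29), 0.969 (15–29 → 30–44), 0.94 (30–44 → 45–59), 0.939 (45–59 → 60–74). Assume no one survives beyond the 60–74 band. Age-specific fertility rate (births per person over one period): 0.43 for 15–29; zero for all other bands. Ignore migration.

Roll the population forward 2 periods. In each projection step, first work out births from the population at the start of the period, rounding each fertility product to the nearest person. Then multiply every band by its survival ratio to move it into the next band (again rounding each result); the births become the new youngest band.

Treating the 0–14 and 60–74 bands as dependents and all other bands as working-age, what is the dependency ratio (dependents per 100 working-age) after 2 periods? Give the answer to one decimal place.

Numbering the groups 1..5 from youngest to oldest:
Period 1.
Births: 11600 × 0.43 = 4988
Group 2: 12600 × 0.97 = 12222
Group 3: 11600 × 0.969 = 11240
Group 4: 18100 × 0.94 = 17014
Group 5: 4600 × 0.939 = 4319
Giving 4988 / 12222 / 11240 / 17014 / 4319.
Period 2.
Births: 12222 × 0.43 = 5255
Group 2: 4988 × 0.97 = 4838
Group 3: 12222 × 0.969 = 11843
Group 4: 11240 × 0.94 = 10566
Group 5: 17014 × 0.939 = 15976
Giving 5255 / 4838 / 11843 / 10566 / 15976.
Dependents (band 0–14 + band 60–74) = 5255 + 15976 = 21231; working-age = 27247; ratio = 21231/27247 × 100 = 77.9

77.9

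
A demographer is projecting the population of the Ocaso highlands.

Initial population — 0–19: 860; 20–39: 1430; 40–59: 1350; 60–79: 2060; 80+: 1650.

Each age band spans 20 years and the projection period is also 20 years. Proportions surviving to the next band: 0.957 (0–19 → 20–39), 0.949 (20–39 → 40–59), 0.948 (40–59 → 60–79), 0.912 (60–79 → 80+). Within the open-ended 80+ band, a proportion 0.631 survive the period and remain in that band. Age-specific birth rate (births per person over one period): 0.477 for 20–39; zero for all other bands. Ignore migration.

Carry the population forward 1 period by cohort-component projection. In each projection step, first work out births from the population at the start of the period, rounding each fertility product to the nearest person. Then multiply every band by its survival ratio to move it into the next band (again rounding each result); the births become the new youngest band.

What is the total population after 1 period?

7062

(Groups numbered youngest = 1 to oldest = 5.)
— Period 1 —
Births: 1430 * 0.477 = 682
Group 2: 860 * 0.957 = 823
Group 3: 1430 * 0.949 = 1357
Group 4: 1350 * 0.948 = 1280
Group 5: 2060 * 0.912 + 1650 * 0.631 = 1879 + 1041 = 2920
Population now: 0–19=682, 20–39=823, 40–59=1357, 60–79=1280, 80+=2920
Total after period 1: 682 + 823 + 1357 + 1280 + 2920 = 7062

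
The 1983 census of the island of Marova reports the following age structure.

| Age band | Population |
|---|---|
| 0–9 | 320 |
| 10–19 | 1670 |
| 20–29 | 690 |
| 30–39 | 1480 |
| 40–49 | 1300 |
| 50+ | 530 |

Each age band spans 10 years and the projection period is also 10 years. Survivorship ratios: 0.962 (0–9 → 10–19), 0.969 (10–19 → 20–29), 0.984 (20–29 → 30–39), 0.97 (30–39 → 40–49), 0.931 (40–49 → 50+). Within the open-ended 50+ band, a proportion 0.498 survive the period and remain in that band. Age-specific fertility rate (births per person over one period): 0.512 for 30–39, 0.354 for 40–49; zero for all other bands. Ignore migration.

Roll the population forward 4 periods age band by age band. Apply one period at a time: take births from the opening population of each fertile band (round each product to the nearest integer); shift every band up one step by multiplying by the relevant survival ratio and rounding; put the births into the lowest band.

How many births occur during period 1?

Call the bands 1 to 6, youngest first.
Period 1:
Births: 1480 * 0.512 = 758, 1300 * 0.354 = 460 — total 1218
Band 2: 320 * 0.962 = 308
Band 3: 1670 * 0.969 = 1618
Band 4: 690 * 0.984 = 679
Band 5: 1480 * 0.97 = 1436
Band 6: 1300 * 0.931 + 530 * 0.498 = 1210 + 264 = 1474
→ [1218, 308, 1618, 679, 1436, 1474]

1218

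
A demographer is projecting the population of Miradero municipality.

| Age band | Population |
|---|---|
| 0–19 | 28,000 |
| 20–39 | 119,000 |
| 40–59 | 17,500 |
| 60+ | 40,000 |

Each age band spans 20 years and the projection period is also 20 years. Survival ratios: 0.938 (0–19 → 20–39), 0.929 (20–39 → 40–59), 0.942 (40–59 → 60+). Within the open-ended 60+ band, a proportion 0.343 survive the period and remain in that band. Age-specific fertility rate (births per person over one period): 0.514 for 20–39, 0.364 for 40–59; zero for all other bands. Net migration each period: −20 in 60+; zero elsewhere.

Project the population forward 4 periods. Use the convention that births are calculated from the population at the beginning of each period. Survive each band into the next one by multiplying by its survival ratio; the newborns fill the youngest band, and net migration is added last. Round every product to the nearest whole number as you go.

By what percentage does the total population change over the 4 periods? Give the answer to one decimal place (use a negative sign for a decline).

Period 1:
Births: 119000 * 0.514 = 61166, 17500 * 0.364 = 6370 ⇒ total 67536
20–39: 28000 * 0.938 = 26264
40–59: 119000 * 0.929 = 110551
60+: 17500 * 0.942 + 40000 * 0.343 = 16485 + 13720 = 30205
Net migration: 60+ − 20 → 30185
End of period: [67536, 26264, 110551, 30185]
Period 2:
Births: 26264 * 0.514 = 13500, 110551 * 0.364 = 40241 ⇒ total 53741
20–39: 67536 * 0.938 = 63349
40–59: 26264 * 0.929 = 24399
60+: 110551 * 0.942 + 30185 * 0.343 = 104139 + 10353 = 114492
Net migration: 60+ − 20 → 114472
End of period: [53741, 63349, 24399, 114472]
Period 3:
Births: 63349 * 0.514 = 32561, 24399 * 0.364 = 8881 ⇒ total 41442
20–39: 53741 * 0.938 = 50409
40–59: 63349 * 0.929 = 58851
60+: 24399 * 0.942 + 114472 * 0.343 = 22984 + 39264 = 62248
Net migration: 60+ − 20 → 62228
End of period: [41442, 50409, 58851, 62228]
Period 4:
Births: 50409 * 0.514 = 25910, 58851 * 0.364 = 21422 ⇒ total 47332
20–39: 41442 * 0.938 = 38873
40–59: 50409 * 0.929 = 46830
60+: 58851 * 0.942 + 62228 * 0.343 = 55438 + 21344 = 76782
Net migration: 60+ − 20 → 76762
End of period: [47332, 38873, 46830, 76762]
Total: 204500 → 209797; change = 5297; percentage change = 2.6%

2.6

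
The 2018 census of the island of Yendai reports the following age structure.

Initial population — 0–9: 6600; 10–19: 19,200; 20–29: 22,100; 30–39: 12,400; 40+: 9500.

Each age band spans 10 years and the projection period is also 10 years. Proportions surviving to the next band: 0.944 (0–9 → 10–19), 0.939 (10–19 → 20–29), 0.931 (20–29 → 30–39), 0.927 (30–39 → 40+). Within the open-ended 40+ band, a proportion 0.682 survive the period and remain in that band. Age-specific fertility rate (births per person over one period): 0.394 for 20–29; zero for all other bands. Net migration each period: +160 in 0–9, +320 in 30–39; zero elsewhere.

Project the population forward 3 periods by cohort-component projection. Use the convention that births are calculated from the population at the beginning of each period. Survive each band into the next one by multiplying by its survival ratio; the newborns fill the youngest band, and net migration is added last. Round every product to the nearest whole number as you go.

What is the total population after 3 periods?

60372

Call the groups 1 to 5, youngest first.
[period 1]
Births: 22100 * 0.394 = 8707
Group 2: 6600 * 0.944 = 6230
Group 3: 19200 * 0.939 = 18029
Group 4: 22100 * 0.931 = 20575
Group 5: 12400 * 0.927 + 9500 * 0.682 = 11495 + 6479 = 17974
Net migration: Group 1 + 160 → 8867; Group 4 + 320 → 20895
End of period: [8867, 6230, 18029, 20895, 17974]
[period 2]
Births: 18029 * 0.394 = 7103
Group 2: 8867 * 0.944 = 8370
Group 3: 6230 * 0.939 = 5850
Group 4: 18029 * 0.931 = 16785
Group 5: 20895 * 0.927 + 17974 * 0.682 = 19370 + 12258 = 31628
Net migration: Group 1 + 160 → 7263; Group 4 + 320 → 17105
End of period: [7263, 8370, 5850, 17105, 31628]
[period 3]
Births: 5850 * 0.394 = 2305
Group 2: 7263 * 0.944 = 6856
Group 3: 8370 * 0.939 = 7859
Group 4: 5850 * 0.931 = 5446
Group 5: 17105 * 0.927 + 31628 * 0.682 = 15856 + 21570 = 37426
Net migration: Group 1 + 160 → 2465; Group 4 + 320 → 5766
End of period: [2465, 6856, 7859, 5766, 37426]
Total after period 3: 2465 + 6856 + 7859 + 5766 + 37426 = 60372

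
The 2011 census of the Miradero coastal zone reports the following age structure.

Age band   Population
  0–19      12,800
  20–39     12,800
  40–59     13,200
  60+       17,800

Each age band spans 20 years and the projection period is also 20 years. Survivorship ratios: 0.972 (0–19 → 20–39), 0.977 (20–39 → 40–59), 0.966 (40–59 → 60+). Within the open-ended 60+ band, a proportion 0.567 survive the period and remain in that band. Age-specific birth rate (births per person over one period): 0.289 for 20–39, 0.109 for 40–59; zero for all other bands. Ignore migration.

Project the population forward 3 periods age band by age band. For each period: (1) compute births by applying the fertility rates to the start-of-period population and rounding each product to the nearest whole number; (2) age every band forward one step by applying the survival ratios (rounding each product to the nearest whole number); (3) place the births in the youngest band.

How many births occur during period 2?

4959

(Bands numbered youngest = 1 to oldest = 4.)
[period 1]
Births: 12800 × 0.289 = 3699, 13200 × 0.109 = 1439 ⇒ total 5138
Band 2: 12800 × 0.972 = 12442
Band 3: 12800 × 0.977 = 12506
Band 4: 13200 × 0.966 + 17800 × 0.567 = 12751 + 10093 = 22844
Population now: 0–19=5138, 20–39=12442, 40–59=12506, 60+=22844
[period 2]
Births: 12442 × 0.289 = 3596, 12506 × 0.109 = 1363 ⇒ total 4959
Band 2: 5138 × 0.972 = 4994
Band 3: 12442 × 0.977 = 12156
Band 4: 12506 × 0.966 + 22844 × 0.567 = 12081 + 12953 = 25034
Population now: 0–19=4959, 20–39=4994, 40–59=12156, 60+=25034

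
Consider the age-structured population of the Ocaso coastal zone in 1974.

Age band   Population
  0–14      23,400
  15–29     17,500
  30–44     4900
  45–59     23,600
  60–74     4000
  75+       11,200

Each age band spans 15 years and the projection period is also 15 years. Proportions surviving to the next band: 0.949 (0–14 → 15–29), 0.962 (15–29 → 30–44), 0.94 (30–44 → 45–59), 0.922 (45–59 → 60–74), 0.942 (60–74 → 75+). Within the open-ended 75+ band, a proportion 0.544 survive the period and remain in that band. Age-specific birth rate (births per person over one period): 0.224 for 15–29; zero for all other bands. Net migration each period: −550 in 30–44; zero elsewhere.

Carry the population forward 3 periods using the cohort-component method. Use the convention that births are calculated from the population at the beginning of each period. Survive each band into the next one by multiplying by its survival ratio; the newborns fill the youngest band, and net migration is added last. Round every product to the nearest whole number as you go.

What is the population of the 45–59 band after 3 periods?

19564

— Period 1 —
Births: 17500 × 0.224 = 3920
15–29: 23400 × 0.949 = 22207
30–44: 17500 × 0.962 = 16835
45–59: 4900 × 0.94 = 4606
60–74: 23600 × 0.922 = 21759
75+: 4000 × 0.942 + 11200 × 0.544 = 3768 + 6093 = 9861
Net migration: 30–44 − 550 → 16285
Giving 3920 / 22207 / 16285 / 4606 / 21759 / 9861.
— Period 2 —
Births: 22207 × 0.224 = 4974
15–29: 3920 × 0.949 = 3720
30–44: 22207 × 0.962 = 21363
45–59: 16285 × 0.94 = 15308
60–74: 4606 × 0.922 = 4247
75+: 21759 × 0.942 + 9861 × 0.544 = 20497 + 5364 = 25861
Net migration: 30–44 − 550 → 20813
Giving 4974 / 3720 / 20813 / 15308 / 4247 / 25861.
— Period 3 —
Births: 3720 × 0.224 = 833
15–29: 4974 × 0.949 = 4720
30–44: 3720 × 0.962 = 3579
45–59: 20813 × 0.94 = 19564
60–74: 15308 × 0.922 = 14114
75+: 4247 × 0.942 + 25861 × 0.544 = 4001 + 14068 = 18069
Net migration: 30–44 − 550 → 3029
Giving 833 / 4720 / 3029 / 19564 / 14114 / 18069.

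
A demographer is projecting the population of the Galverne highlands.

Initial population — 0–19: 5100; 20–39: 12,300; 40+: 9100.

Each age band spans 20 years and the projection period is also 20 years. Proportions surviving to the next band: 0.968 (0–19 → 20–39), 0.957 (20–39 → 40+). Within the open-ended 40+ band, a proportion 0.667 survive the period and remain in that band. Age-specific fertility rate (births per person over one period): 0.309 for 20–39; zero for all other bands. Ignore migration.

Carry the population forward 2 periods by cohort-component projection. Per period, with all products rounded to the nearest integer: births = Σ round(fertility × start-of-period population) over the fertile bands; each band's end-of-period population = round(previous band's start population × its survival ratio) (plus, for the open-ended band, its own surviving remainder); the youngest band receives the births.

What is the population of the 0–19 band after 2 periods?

Numbering the bands 1..3 from youngest to oldest:
After projecting period 1:
Births: 12300 × 0.309 = 3801
Band 2: 5100 × 0.968 = 4937
Band 3: 12300 × 0.957 + 9100 × 0.667 = 11771 + 6070 = 17841
End of period: [3801, 4937, 17841]
After projecting period 2:
Births: 4937 × 0.309 = 1526
Band 2: 3801 × 0.968 = 3679
Band 3: 4937 × 0.957 + 17841 × 0.667 = 4725 + 11900 = 16625
End of period: [1526, 3679, 16625]

1526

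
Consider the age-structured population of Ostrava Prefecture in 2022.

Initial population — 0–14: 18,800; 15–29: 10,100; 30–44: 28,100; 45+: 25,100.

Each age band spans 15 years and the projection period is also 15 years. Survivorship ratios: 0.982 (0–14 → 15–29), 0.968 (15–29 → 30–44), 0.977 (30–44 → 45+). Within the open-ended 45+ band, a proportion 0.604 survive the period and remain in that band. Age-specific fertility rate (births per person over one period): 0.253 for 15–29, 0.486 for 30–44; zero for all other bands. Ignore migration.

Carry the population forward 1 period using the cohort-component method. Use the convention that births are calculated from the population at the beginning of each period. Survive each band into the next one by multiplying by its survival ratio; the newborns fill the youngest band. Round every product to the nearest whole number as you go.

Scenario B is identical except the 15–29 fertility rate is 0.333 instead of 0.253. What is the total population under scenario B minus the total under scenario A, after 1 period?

After projecting period 1:
Births: 10100 × 0.253 = 2555 ; 28100 × 0.486 = 13657 ⇒ total 16212
15–29: 18800 × 0.982 = 18462
30–44: 10100 × 0.968 = 9777
45+: 28100 × 0.977 + 25100 × 0.604 = 27454 + 15160 = 42614
Giving 16212 / 18462 / 9777 / 42614.
Scenario A total after 1 period: 87065
Scenario B projection —
After projecting period 1:
Births: 10100 × 0.333 = 3363 ; 28100 × 0.486 = 13657 ⇒ total 17020
15–29: 18800 × 0.982 = 18462
30–44: 10100 × 0.968 = 9777
45+: 28100 × 0.977 + 25100 × 0.604 = 27454 + 15160 = 42614
Giving 17020 / 18462 / 9777 / 42614.
Scenario B total after 1 period: 87873
Difference B − A = 87873 − 87065 = 808

808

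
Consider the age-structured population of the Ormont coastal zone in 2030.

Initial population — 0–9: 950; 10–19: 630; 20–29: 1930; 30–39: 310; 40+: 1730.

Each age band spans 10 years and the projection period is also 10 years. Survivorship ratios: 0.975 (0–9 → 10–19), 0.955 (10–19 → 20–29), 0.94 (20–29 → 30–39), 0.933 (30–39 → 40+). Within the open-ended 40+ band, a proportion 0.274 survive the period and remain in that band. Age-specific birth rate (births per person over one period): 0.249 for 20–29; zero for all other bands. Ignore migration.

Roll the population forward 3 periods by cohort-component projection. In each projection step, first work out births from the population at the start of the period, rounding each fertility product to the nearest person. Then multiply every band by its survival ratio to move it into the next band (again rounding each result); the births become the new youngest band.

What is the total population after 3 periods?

2694

Period 1.
Births: 1930 × 0.249 = 481
10–19: 950 × 0.975 = 926
20–29: 630 × 0.955 = 602
30–39: 1930 × 0.94 = 1814
40+: 310 × 0.933 + 1730 × 0.274 = 289 + 474 = 763
Giving 481 / 926 / 602 / 1814 / 763.
Period 2.
Births: 602 × 0.249 = 150
10–19: 481 × 0.975 = 469
20–29: 926 × 0.955 = 884
30–39: 602 × 0.94 = 566
40+: 1814 × 0.933 + 763 × 0.274 = 1692 + 209 = 1901
Giving 150 / 469 / 884 / 566 / 1901.
Period 3.
Births: 884 × 0.249 = 220
10–19: 150 × 0.975 = 146
20–29: 469 × 0.955 = 448
30–39: 884 × 0.94 = 831
40+: 566 × 0.933 + 1901 × 0.274 = 528 + 521 = 1049
Giving 220 / 146 / 448 / 831 / 1049.
Total after period 3: 220 + 146 + 448 + 831 + 1049 = 2694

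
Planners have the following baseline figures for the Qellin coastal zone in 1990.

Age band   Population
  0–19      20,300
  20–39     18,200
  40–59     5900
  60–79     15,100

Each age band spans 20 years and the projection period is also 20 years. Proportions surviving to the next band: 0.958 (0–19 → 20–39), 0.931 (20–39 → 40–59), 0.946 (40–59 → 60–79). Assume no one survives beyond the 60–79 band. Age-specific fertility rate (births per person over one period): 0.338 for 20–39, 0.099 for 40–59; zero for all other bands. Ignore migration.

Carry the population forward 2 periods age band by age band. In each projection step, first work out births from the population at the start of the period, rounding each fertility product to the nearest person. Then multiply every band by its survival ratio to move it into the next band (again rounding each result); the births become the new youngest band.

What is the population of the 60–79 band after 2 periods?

16029

Period 1.
Births: 18200 * 0.338 = 6152, 5900 * 0.099 = 584 — total 6736
20–39: 20300 * 0.958 = 19447
40–59: 18200 * 0.931 = 16944
60–79: 5900 * 0.946 = 5581
End of period: [6736, 19447, 16944, 5581]
Period 2.
Births: 19447 * 0.338 = 6573, 16944 * 0.099 = 1677 — total 8250
20–39: 6736 * 0.958 = 6453
40–59: 19447 * 0.931 = 18105
60–79: 16944 * 0.946 = 16029
End of period: [8250, 6453, 18105, 16029]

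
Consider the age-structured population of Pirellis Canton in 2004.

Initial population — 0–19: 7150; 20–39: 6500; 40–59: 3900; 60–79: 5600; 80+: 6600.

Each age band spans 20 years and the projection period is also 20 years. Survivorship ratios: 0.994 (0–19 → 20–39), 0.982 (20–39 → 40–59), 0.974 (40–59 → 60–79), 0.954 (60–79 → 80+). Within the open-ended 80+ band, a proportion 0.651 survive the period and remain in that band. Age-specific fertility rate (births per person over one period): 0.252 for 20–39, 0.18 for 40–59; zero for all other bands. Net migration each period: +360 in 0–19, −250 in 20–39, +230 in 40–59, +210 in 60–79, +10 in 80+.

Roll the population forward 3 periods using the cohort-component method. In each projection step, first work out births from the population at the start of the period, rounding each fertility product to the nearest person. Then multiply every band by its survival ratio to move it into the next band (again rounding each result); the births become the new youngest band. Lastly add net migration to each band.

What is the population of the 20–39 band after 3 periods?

After projecting period 1:
Births: 6500 × 0.252 = 1638  |  3900 × 0.18 = 702 — total 2340
20–39: 7150 × 0.994 = 7107
40–59: 6500 × 0.982 = 6383
60–79: 3900 × 0.974 = 3799
80+: 5600 × 0.954 + 6600 × 0.651 = 5342 + 4297 = 9639
Net migration: 0–19 + 360 → 2700; 20–39 − 250 → 6857; 40–59 + 230 → 6613; 60–79 + 210 → 4009; 80+ + 10 → 9649
Population now: 0–19=2700, 20–39=6857, 40–59=6613, 60–79=4009, 80+=9649
After projecting period 2:
Births: 6857 × 0.252 = 1728  |  6613 × 0.18 = 1190 — total 2918
20–39: 2700 × 0.994 = 2684
40–59: 6857 × 0.982 = 6734
60–79: 6613 × 0.974 = 6441
80+: 4009 × 0.954 + 9649 × 0.651 = 3825 + 6281 = 10106
Net migration: 0–19 + 360 → 3278; 20–39 − 250 → 2434; 40–59 + 230 → 6964; 60–79 + 210 → 6651; 80+ + 10 → 10116
Population now: 0–19=3278, 20–39=2434, 40–59=6964, 60–79=6651, 80+=10116
After projecting period 3:
Births: 2434 × 0.252 = 613  |  6964 × 0.18 = 1254 — total 1867
20–39: 3278 × 0.994 = 3258
40–59: 2434 × 0.982 = 2390
60–79: 6964 × 0.974 = 6783
80+: 6651 × 0.954 + 10116 × 0.651 = 6345 + 6586 = 12931
Net migration: 0–19 + 360 → 2227; 20–39 − 250 → 3008; 40–59 + 230 → 2620; 60–79 + 210 → 6993; 80+ + 10 → 12941
Population now: 0–19=2227, 20–39=3008, 40–59=2620, 60–79=6993, 80+=12941

3008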